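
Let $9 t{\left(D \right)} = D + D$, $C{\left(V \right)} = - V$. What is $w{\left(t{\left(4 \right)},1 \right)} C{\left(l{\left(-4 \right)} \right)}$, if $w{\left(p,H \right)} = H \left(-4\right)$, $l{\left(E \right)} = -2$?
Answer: $-8$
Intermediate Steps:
$t{\left(D \right)} = \frac{2 D}{9}$ ($t{\left(D \right)} = \frac{D + D}{9} = \frac{2 D}{9}$)
$w{\left(p,H \right)} = - 4 H$
$w{\left(t{\left(4 \right)},1 \right)} C{\left(l{\left(-4 \right)} \right)} = \left(-4\right) 1 \left(\left(-1\right) \left(-2\right)\right) = \left(-4\right) 2 = -8$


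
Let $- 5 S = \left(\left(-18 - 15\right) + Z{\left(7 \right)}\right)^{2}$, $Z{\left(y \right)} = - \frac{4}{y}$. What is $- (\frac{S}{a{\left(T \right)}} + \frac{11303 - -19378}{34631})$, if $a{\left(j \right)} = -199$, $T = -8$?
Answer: $- \frac{681669826}{337686881} \approx -2.0186$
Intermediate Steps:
$S = - \frac{11045}{49}$ ($S = - \frac{\left(\left(-18 - 15\right) - \frac{4}{7}\right)^{2}}{5} = - \frac{\left(-33 - \frac{4}{7}\right)^{2}}{5} = - \frac{\left(- \frac{235}{7}\right)^{2}}{5} = \left(- \frac{1}{5}\right) \frac{55225}{49} = - \frac{11045}{49} \approx -225.41$)
$- (\frac{S}{a{\left(T \right)}} + \frac{11303 - -19378}{34631}) = - (- \frac{11045}{49 \left(-199\right)} + \frac{11303 - -19378}{34631}) = - (\left(- \frac{11045}{49}\right) \left(- \frac{1}{199}\right) + \left(11303 + 19378\right) \frac{1}{34631}) = - (\frac{11045}{9751} + 30681 \cdot \frac{1}{34631}) = - (\frac{11045}{9751} + \frac{30681}{34631}) = \left(-1\right) \frac{681669826}{337686881} = - \frac{681669826}{337686881}$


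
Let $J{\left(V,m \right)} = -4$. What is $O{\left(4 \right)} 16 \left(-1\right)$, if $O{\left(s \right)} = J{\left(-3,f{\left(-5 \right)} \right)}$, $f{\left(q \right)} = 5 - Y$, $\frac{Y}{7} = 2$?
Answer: $64$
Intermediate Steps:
$Y = 14$ ($Y = 7 \cdot 2 = 14$)
$f{\left(q \right)} = -9$ ($f{\left(q \right)} = 5 - 14 = -9$)
$O{\left(s \right)} = -4$
$O{\left(4 \right)} 16 \left(-1\right) = \left(-4\right) 16 \left(-1\right) = \left(-64\right) \left(-1\right) = 64$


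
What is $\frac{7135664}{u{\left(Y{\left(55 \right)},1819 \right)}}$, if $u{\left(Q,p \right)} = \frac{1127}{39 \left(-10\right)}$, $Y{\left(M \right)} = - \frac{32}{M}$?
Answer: $- \frac{2782908960}{1127} \approx -2.4693 \cdot 10^{6}$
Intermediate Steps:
$u{\left(Q,p \right)} = - \frac{1127}{390}$ ($u{\left(Q,p \right)} = \frac{1127}{-390} = 1127 \left(- \frac{1}{390}\right) = - \frac{1127}{390}$)
$\frac{7135664}{u{\left(Y{\left(55 \right)},1819 \right)}} = \frac{7135664}{- \frac{1127}{390}} = 7135664 \left(- \frac{390}{1127}\right) = - \frac{2782908960}{1127}$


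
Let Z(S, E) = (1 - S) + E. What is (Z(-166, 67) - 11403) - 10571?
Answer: -21740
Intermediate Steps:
Z(S, E) = 1 + E - S
(Z(-166, 67) - 11403) - 10571 = ((1 + 67 - 1*(-166)) - 11403) - 10571 = ((1 + 67 + 166) - 11403) - 10571 = (234 - 11403) - 10571 = -11169 - 10571 = -21740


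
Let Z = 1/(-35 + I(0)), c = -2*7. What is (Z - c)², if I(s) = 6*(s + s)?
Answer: 239121/1225 ≈ 195.20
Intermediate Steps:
I(s) = 12*s (I(s) = 6*(2*s) = 12*s)
c = -14
Z = -1/35 (Z = 1/(-35 + 12*0) = 1/(-35 + 0) = 1/(-35) = -1/35 ≈ -0.028571)
(Z - c)² = (-1/35 - 1*(-14))² = (-1/35 + 14)² = (489/35)² = 239121/1225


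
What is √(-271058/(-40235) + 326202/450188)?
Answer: 7*√12490035457722687670/9056657090 ≈ 2.7316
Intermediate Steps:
√(-271058/(-40235) + 326202/450188) = √(-271058*(-1/40235) + 326202*(1/450188)) = √(271058/40235 + 163101/225094) = √(67575898187/9056657090) = 7*√12490035457722687670/9056657090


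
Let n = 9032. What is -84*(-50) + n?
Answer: 13232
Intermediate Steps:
-84*(-50) + n = -84*(-50) + 9032 = 4200 + 9032 = 13232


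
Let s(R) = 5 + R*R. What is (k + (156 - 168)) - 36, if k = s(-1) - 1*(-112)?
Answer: 70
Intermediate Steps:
s(R) = 5 + R²
k = 118 (k = (5 + (-1)²) - 1*(-112) = (5 + 1) + 112 = 6 + 112 = 118)
(k + (156 - 168)) - 36 = (118 + (156 - 168)) - 36 = (118 - 12) - 36 = 106 - 36 = 70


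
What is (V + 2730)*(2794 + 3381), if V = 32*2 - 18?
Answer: 17141800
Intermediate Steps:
V = 46 (V = 64 - 18 = 46)
(V + 2730)*(2794 + 3381) = (46 + 2730)*(2794 + 3381) = 2776*6175 = 17141800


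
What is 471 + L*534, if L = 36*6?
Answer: 115815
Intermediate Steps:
L = 216
471 + L*534 = 471 + 216*534 = 471 + 115344 = 115815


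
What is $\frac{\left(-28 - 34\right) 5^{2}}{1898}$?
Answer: $- \frac{775}{949} \approx -0.81665$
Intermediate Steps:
$\frac{\left(-28 - 34\right) 5^{2}}{1898} = \left(-62\right) 25 \cdot \frac{1}{1898} = \left(-1550\right) \frac{1}{1898} = - \frac{775}{949}$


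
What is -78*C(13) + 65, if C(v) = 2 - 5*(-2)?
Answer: -871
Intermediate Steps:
C(v) = 12 (C(v) = 2 + 10 = 12)
-78*C(13) + 65 = -78*12 + 65 = -936 + 65 = -871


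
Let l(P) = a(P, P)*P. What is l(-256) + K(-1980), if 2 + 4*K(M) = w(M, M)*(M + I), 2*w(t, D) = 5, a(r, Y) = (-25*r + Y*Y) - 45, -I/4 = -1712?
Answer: -18401054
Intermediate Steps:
I = 6848 (I = -4*(-1712) = 6848)
a(r, Y) = -45 + Y**2 - 25*r (a(r, Y) = (-25*r + Y**2) - 45 = (Y**2 - 25*r) - 45 = -45 + Y**2 - 25*r)
w(t, D) = 5/2 (w(t, D) = (1/2)*5 = 5/2)
K(M) = 8559/2 + 5*M/8 (K(M) = -1/2 + (5*(M + 6848)/2)/4 = -1/2 + (5*(6848 + M)/2)/4 = -1/2 + (17120 + 5*M/2)/4 = -1/2 + (4280 + 5*M/8) = 8559/2 + 5*M/8)
l(P) = P*(-45 + P**2 - 25*P) (l(P) = (-45 + P**2 - 25*P)*P = P*(-45 + P**2 - 25*P))
l(-256) + K(-1980) = -256*(-45 + (-256)**2 - 25*(-256)) + (8559/2 + (5/8)*(-1980)) = -256*(-45 + 65536 + 6400) + (8559/2 - 2475/2) = -256*71891 + 3042 = -18404096 + 3042 = -18401054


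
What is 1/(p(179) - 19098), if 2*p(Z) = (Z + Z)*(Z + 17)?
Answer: 1/15986 ≈ 6.2555e-5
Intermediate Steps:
p(Z) = Z*(17 + Z) (p(Z) = ((Z + Z)*(Z + 17))/2 = ((2*Z)*(17 + Z))/2 = (2*Z*(17 + Z))/2 = Z*(17 + Z))
1/(p(179) - 19098) = 1/(179*(17 + 179) - 19098) = 1/(179*196 - 19098) = 1/(35084 - 19098) = 1/15986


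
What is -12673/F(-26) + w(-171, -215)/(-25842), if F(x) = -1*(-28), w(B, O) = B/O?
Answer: -11735262163/25928140 ≈ -452.61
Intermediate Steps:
F(x) = 28
-12673/F(-26) + w(-171, -215)/(-25842) = -12673/28 - 171/(-215)/(-25842) = -12673*1/28 - 171*(-1/215)*(-1/25842) = -12673/28 + (171/215)*(-1/25842) = -12673/28 - 57/1852010 = -11735262163/25928140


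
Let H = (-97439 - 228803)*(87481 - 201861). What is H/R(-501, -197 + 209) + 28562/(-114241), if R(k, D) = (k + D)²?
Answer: 4262960055616358/27317422161 ≈ 1.5605e+5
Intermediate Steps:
H = 37315559960 (H = -326242*(-114380) = 37315559960)
R(k, D) = (D + k)²
H/R(-501, -197 + 209) + 28562/(-114241) = 37315559960/(((-197 + 209) - 501)²) + 28562/(-114241) = 37315559960/((12 - 501)²) + 28562*(-1/114241) = 37315559960/((-489)²) - 28562/114241 = 37315559960/239121 - 28562/114241 = 4262960055616358/27317422161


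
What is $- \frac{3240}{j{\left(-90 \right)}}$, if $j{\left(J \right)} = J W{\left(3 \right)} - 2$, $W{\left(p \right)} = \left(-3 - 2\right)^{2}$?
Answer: $\frac{810}{563} \approx 1.4387$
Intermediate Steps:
$W{\left(p \right)} = 25$ ($W{\left(p \right)} = \left(-5\right)^{2} = 25$)
$j{\left(J \right)} = -2 + 25 J$ ($j{\left(J \right)} = J 25 - 2 = 25 J - 2 = -2 + 25 J$)
$- \frac{3240}{j{\left(-90 \right)}} = - \frac{3240}{-2 + 25 \left(-90\right)} = - \frac{3240}{-2 - 2250} = - \frac{3240}{-2252} = \left(-3240\right) \left(- \frac{1}{2252}\right) = \frac{810}{563}$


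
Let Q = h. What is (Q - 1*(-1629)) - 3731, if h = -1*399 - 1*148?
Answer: -2649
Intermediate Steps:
h = -547 (h = -399 - 148 = -547)
Q = -547
(Q - 1*(-1629)) - 3731 = (-547 - 1*(-1629)) - 3731 = (-547 + 1629) - 3731 = 1082 - 3731 = -2649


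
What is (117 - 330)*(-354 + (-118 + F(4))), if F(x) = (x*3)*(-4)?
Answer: 110760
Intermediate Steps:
F(x) = -12*x (F(x) = (3*x)*(-4) = -12*x)
(117 - 330)*(-354 + (-118 + F(4))) = (117 - 330)*(-354 + (-118 - 12*4)) = -213*(-354 + (-118 - 48)) = -213*(-354 - 166) = -213*(-520) = 110760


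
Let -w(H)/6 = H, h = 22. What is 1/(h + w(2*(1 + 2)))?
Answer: -1/14 ≈ -0.071429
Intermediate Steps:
w(H) = -6*H
1/(h + w(2*(1 + 2))) = 1/(22 - 12*(1 + 2)) = 1/(22 - 12*3) = 1/(22 - 6*6) = 1/(22 - 36) = 1/(-14) = -1/14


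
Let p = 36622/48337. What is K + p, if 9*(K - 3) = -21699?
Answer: -116358874/48337 ≈ -2407.2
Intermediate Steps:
K = -2408 (K = 3 + (1/9)*(-21699) = 3 - 2411 = -2408)
p = 36622/48337 (p = 36622*(1/48337) = 36622/48337 ≈ 0.75764)
K + p = -2408 + 36622/48337 = -116358874/48337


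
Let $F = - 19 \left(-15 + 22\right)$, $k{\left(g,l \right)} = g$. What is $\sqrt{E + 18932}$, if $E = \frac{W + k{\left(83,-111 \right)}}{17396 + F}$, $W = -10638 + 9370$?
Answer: $\frac{\sqrt{5641926994853}}{17263} \approx 137.59$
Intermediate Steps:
$W = -1268$
$F = -133$ ($F = \left(-19\right) 7 = -133$)
$E = - \frac{1185}{17263}$ ($E = \frac{-1268 + 83}{17396 - 133} = - \frac{1185}{17263} \approx -0.068644$)
$\sqrt{E + 18932} = \sqrt{- \frac{1185}{17263} + 18932} = \sqrt{\frac{326821931}{17263}} = \frac{\sqrt{5641926994853}}{17263}$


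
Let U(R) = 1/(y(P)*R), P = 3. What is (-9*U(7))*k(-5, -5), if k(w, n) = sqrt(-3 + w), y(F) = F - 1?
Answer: -9*I*sqrt(2)/7 ≈ -1.8183*I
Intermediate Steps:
y(F) = -1 + F
U(R) = 1/(2*R) (U(R) = 1/((-1 + 3)*R) = 1/(2*R))
(-9*U(7))*k(-5, -5) = (-9/(2*7))*sqrt(-3 - 5) = (-9/(2*7))*sqrt(-8) = (-9*1/14)*(2*I*sqrt(2)) = -9*I*sqrt(2)/7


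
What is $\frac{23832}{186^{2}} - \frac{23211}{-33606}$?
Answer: $\frac{4950327}{3588374} \approx 1.3795$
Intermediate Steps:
$\frac{23832}{186^{2}} - \frac{23211}{-33606} = \frac{23832}{34596} - - \frac{2579}{3734} = 23832 \cdot \frac{1}{34596} + \frac{2579}{3734} = \frac{662}{961} + \frac{2579}{3734} = \frac{4950327}{3588374}$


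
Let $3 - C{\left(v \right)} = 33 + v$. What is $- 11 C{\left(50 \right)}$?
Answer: $880$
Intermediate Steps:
$C{\left(v \right)} = -30 - v$ ($C{\left(v \right)} = 3 - \left(33 + v\right) = -30 - v$)
$- 11 C{\left(50 \right)} = - 11 \left(-30 - 50\right) = \left(-11\right) \left(-80\right) = 880$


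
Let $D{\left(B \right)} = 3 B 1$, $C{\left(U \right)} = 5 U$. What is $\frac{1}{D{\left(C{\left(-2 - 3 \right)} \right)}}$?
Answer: $- \frac{1}{75} \approx -0.013333$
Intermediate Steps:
$D{\left(B \right)} = 3 B$
$\frac{1}{D{\left(C{\left(-2 - 3 \right)} \right)}} = \frac{1}{3 \cdot 5 \left(-2 - 3\right)} = \frac{1}{3 \cdot 5 \left(-5\right)} = \frac{1}{3 \left(-25\right)} = \frac{1}{-75} = - \frac{1}{75}$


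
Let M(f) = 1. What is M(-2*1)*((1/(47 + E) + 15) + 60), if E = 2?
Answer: 3676/49 ≈ 75.020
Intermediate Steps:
M(-2*1)*((1/(47 + E) + 15) + 60) = 1*((1/(47 + 2) + 15) + 60) = 1*((1/49 + 15) + 60) = 1*(736/49 + 60) = 1*(3676/49) = 3676/49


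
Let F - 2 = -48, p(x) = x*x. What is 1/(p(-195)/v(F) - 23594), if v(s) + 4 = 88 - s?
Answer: -2/46603 ≈ -4.2916e-5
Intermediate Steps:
p(x) = x²
F = -46 (F = 2 - 48 = -46)
v(s) = 84 - s (v(s) = -4 + (88 - s) = 84 - s)
1/(p(-195)/v(F) - 23594) = 1/((-195)²/(84 - 1*(-46)) - 23594) = 1/(38025/(84 + 46) - 23594) = 1/(38025/130 - 23594) = 1/(38025*(1/130) - 23594) = 1/(585/2 - 23594) = 1/(-46603/2) = -2/46603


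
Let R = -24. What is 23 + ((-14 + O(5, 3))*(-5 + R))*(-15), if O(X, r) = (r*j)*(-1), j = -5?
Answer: 458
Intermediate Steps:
O(X, r) = 5*r (O(X, r) = (r*(-5))*(-1) = -5*r*(-1) = 5*r)
23 + ((-14 + O(5, 3))*(-5 + R))*(-15) = 23 + ((-14 + 5*3)*(-5 - 24))*(-15) = 23 + ((-14 + 15)*(-29))*(-15) = 23 + (1*(-29))*(-15) = 23 - 29*(-15) = 23 + 435 = 458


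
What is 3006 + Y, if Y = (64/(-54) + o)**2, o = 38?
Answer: 3179410/729 ≈ 4361.3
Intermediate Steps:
Y = 988036/729 (Y = (64/(-54) + 38)**2 = (64*(-1/54) + 38)**2 = (-32/27 + 38)**2 = (994/27)**2 = 988036/729 ≈ 1355.3)
3006 + Y = 3006 + 988036/729 = 3179410/729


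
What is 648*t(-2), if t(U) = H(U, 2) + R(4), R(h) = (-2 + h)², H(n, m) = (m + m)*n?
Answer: -2592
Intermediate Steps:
H(n, m) = 2*m*n (H(n, m) = (2*m)*n = 2*m*n)
t(U) = 4 + 4*U (t(U) = 2*2*U + (-2 + 4)² = 4*U + 2² = 4*U + 4 = 4 + 4*U)
648*t(-2) = 648*(4 + 4*(-2)) = 648*(4 - 8) = 648*(-4) = -2592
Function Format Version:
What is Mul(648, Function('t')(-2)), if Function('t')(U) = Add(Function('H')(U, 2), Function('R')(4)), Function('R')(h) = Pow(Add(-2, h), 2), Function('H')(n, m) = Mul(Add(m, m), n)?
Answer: -2592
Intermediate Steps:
Function('H')(n, m) = Mul(2, m, n) (Function('H')(n, m) = Mul(Mul(2, m), n) = Mul(2, m, n))
Function('t')(U) = Add(4, Mul(4, U)) (Function('t')(U) = Add(Mul(2, 2, U), Pow(Add(-2, 4), 2)) = Add(Mul(4, U), Pow(2, 2)) = Add(Mul(4, U), 4) = Add(4, Mul(4, U)))
Mul(648, Function('t')(-2)) = Mul(648, Add(4, Mul(4, -2))) = Mul(648, Add(4, -8)) = Mul(648, -4) = -2592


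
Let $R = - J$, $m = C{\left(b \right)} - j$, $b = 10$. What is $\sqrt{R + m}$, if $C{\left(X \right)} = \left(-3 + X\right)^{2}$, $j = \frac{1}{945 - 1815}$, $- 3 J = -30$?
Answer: $\frac{\sqrt{29519970}}{870} \approx 6.2451$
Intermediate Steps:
$J = 10$ ($J = \left(- \frac{1}{3}\right) \left(-30\right) = 10$)
$j = - \frac{1}{870}$ ($j = \frac{1}{-870} = - \frac{1}{870} \approx -0.0011494$)
$m = \frac{42631}{870}$ ($m = \left(-3 + 10\right)^{2} - - \frac{1}{870} = 7^{2} + \frac{1}{870} = 49 + \frac{1}{870} = \frac{42631}{870} \approx 49.001$)
$R = -10$ ($R = \left(-1\right) 10 = -10$)
$\sqrt{R + m} = \sqrt{-10 + \frac{42631}{870}} = \sqrt{\frac{33931}{870}} = \frac{\sqrt{29519970}}{870}$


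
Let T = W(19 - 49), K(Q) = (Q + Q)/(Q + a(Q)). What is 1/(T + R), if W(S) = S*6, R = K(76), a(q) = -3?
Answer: -73/12988 ≈ -0.0056206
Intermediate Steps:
K(Q) = 2*Q/(-3 + Q) (K(Q) = (Q + Q)/(Q - 3) = (2*Q)/(-3 + Q) = 2*Q/(-3 + Q))
R = 152/73 (R = 2*76/(-3 + 76) = 2*76/73 = 2*76*(1/73) = 152/73 ≈ 2.0822)
W(S) = 6*S
T = -180 (T = 6*(19 - 49) = 6*(-30) = -180)
1/(T + R) = 1/(-180 + 152/73) = 1/(-12988/73) = -73/12988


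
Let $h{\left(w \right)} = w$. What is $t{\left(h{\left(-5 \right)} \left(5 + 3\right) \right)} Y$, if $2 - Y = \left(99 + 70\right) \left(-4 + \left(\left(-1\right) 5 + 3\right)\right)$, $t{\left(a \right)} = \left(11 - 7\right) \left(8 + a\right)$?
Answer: $-130048$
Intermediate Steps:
$t{\left(a \right)} = 32 + 4 a$ ($t{\left(a \right)} = 4 \left(8 + a\right) = 32 + 4 a$)
$Y = 1016$ ($Y = 2 - \left(99 + 70\right) \left(-4 + \left(\left(-1\right) 5 + 3\right)\right) = 2 - 169 \left(-4 + \left(-5 + 3\right)\right) = 2 - 169 \left(-4 - 2\right) = 2 - 169 \left(-6\right) = 2 - -1014 = 2 + 1014 = 1016$)
$t{\left(h{\left(-5 \right)} \left(5 + 3\right) \right)} Y = \left(32 + 4 \left(- 5 \left(5 + 3\right)\right)\right) 1016 = \left(32 + 4 \left(\left(-5\right) 8\right)\right) 1016 = \left(32 + 4 \left(-40\right)\right) 1016 = \left(32 - 160\right) 1016 = \left(-128\right) 1016 = -130048$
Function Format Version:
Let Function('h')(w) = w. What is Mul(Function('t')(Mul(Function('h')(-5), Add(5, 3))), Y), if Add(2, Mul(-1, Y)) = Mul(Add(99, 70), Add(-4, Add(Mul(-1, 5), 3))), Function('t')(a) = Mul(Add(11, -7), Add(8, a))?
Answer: -130048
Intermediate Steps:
Function('t')(a) = Add(32, Mul(4, a)) (Function('t')(a) = Mul(4, Add(8, a)) = Add(32, Mul(4, a)))
Y = 1016 (Y = Add(2, Mul(-1, Mul(Add(99, 70), Add(-4, Add(Mul(-1, 5), 3))))) = Add(2, Mul(-1, Mul(169, Add(-4, Add(-5, 3))))) = Add(2, Mul(-1, Mul(169, Add(-4, -2)))) = Add(2, Mul(-1, Mul(169, -6))) = Add(2, Mul(-1, -1014)) = Add(2, 1014) = 1016)
Mul(Function('t')(Mul(Function('h')(-5), Add(5, 3))), Y) = Mul(Add(32, Mul(4, Mul(-5, Add(5, 3)))), 1016) = Mul(Add(32, Mul(4, Mul(-5, 8))), 1016) = Mul(Add(32, Mul(4, -40)), 1016) = Mul(Add(32, -160), 1016) = Mul(-128, 1016) = -130048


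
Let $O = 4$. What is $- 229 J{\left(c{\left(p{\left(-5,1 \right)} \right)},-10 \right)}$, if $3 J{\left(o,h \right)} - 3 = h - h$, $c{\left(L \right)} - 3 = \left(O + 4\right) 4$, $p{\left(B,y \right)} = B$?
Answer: $-229$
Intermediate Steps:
$c{\left(L \right)} = 35$ ($c{\left(L \right)} = 3 + \left(4 + 4\right) 4 = 3 + 8 \cdot 4 = 3 + 32 = 35$)
$J{\left(o,h \right)} = 1$ ($J{\left(o,h \right)} = 1 + \frac{h - h}{3} = 1 + \frac{1}{3} \cdot 0 = 1 + 0 = 1$)
$- 229 J{\left(c{\left(p{\left(-5,1 \right)} \right)},-10 \right)} = \left(-229\right) 1 = -229$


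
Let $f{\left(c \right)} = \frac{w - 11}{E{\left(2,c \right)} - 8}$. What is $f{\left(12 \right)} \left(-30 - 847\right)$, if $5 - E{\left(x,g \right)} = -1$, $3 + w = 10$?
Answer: $-1754$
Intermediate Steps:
$w = 7$ ($w = -3 + 10 = 7$)
$E{\left(x,g \right)} = 6$ ($E{\left(x,g \right)} = 5 - -1 = 5 + 1 = 6$)
$f{\left(c \right)} = 2$ ($f{\left(c \right)} = \frac{7 - 11}{6 - 8} = - \frac{4}{-2} = \left(-4\right) \left(- \frac{1}{2}\right) = 2$)
$f{\left(12 \right)} \left(-30 - 847\right) = 2 \left(-30 - 847\right) = 2 \left(-877\right) = -1754$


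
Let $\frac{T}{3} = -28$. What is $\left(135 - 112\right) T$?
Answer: $-1932$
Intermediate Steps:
$T = -84$ ($T = 3 \left(-28\right) = -84$)
$\left(135 - 112\right) T = \left(135 - 112\right) \left(-84\right) = 23 \left(-84\right) = -1932$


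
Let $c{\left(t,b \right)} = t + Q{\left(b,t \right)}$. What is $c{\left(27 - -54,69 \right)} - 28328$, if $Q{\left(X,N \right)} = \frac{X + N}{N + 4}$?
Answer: $- \frac{480169}{17} \approx -28245.0$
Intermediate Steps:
$Q{\left(X,N \right)} = \frac{N + X}{4 + N}$
$c{\left(t,b \right)} = t + \frac{b + t}{4 + t}$ ($c{\left(t,b \right)} = t + \frac{t + b}{4 + t} = t + \frac{b + t}{4 + t}$)
$c{\left(27 - -54,69 \right)} - 28328 = \frac{69 + \left(27 - -54\right) + \left(27 - -54\right) \left(4 + \left(27 - -54\right)\right)}{4 + \left(27 - -54\right)} - 28328 = \frac{69 + \left(27 + 54\right) + \left(27 + 54\right) \left(4 + \left(27 + 54\right)\right)}{4 + \left(27 + 54\right)} - 28328 = \frac{69 + 81 + 81 \left(4 + 81\right)}{4 + 81} - 28328 = \frac{69 + 81 + 81 \cdot 85}{85} - 28328 = \frac{69 + 81 + 6885}{85} - 28328 = \frac{1}{85} \cdot 7035 - 28328 = \frac{1407}{17} - 28328 = - \frac{480169}{17}$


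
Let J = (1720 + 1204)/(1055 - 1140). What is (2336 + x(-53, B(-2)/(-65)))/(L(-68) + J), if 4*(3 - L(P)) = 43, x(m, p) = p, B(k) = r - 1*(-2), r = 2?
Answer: -202448/3653 ≈ -55.420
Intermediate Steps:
B(k) = 4 (B(k) = 2 - 1*(-2) = 2 + 2 = 4)
L(P) = -31/4 (L(P) = 3 - ¼*43 = 3 - 43/4 = -31/4)
J = -172/5 (J = 2924/(-85) = 2924*(-1/85) = -172/5 ≈ -34.400)
(2336 + x(-53, B(-2)/(-65)))/(L(-68) + J) = (2336 + 4/(-65))/(-31/4 - 172/5) = (2336 + 4*(-1/65))/(-843/20) = (2336 - 4/65)*(-20/843) = (151836/65)*(-20/843) = -202448/3653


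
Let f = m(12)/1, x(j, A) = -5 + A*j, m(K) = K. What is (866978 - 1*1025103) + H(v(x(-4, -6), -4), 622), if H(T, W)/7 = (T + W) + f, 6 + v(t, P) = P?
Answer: -153757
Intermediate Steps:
v(t, P) = -6 + P
f = 12 (f = 12/1 = 12*1 = 12)
H(T, W) = 84 + 7*T + 7*W (H(T, W) = 7*((T + W) + 12) = 7*(12 + T + W) = 84 + 7*T + 7*W)
(866978 - 1*1025103) + H(v(x(-4, -6), -4), 622) = (866978 - 1*1025103) + (84 + 7*(-6 - 4) + 7*622) = (866978 - 1025103) + (84 + 7*(-10) + 4354) = -158125 + (84 - 70 + 4354) = -158125 + 4368 = -153757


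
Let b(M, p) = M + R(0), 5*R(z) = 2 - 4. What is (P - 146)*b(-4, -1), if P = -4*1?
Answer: 660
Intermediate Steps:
P = -4
R(z) = -2/5 (R(z) = (2 - 4)/5 = (1/5)*(-2) = -2/5)
b(M, p) = -2/5 + M (b(M, p) = M - 2/5 = -2/5 + M)
(P - 146)*b(-4, -1) = (-4 - 146)*(-2/5 - 4) = -150*(-22/5) = 660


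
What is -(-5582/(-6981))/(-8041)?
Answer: 5582/56134221 ≈ 9.9440e-5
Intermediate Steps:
-(-5582/(-6981))/(-8041) = -(-5582*(-1/6981))*(-1)/8041 = -5582*(-1)/(6981*8041) = -1*(-5582/56134221) = 5582/56134221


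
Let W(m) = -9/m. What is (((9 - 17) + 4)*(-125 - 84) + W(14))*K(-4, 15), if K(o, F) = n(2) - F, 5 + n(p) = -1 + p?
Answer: -222205/14 ≈ -15872.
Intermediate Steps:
n(p) = -6 + p (n(p) = -5 + (-1 + p) = -6 + p)
K(o, F) = -4 - F (K(o, F) = (-6 + 2) - F = -4 - F)
(((9 - 17) + 4)*(-125 - 84) + W(14))*K(-4, 15) = (((9 - 17) + 4)*(-125 - 84) - 9/14)*(-4 - 1*15) = ((-8 + 4)*(-209) - 9*1/14)*(-4 - 15) = (-4*(-209) - 9/14)*(-19) = (836 - 9/14)*(-19) = (11695/14)*(-19) = -222205/14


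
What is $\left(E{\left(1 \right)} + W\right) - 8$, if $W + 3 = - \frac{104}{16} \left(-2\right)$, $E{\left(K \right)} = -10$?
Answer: $-8$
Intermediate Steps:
$W = 10$ ($W = -3 + - \frac{104}{16} \left(-2\right) = -3 + \left(-104\right) \frac{1}{16} \left(-2\right) = -3 - -13 = -3 + 13 = 10$)
$\left(E{\left(1 \right)} + W\right) - 8 = \left(-10 + 10\right) - 8 = 0 - 8 = -8$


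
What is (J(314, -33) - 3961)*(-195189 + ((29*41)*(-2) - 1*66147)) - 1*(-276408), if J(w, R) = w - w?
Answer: 1044847562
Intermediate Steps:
J(w, R) = 0
(J(314, -33) - 3961)*(-195189 + ((29*41)*(-2) - 1*66147)) - 1*(-276408) = (0 - 3961)*(-195189 + ((29*41)*(-2) - 1*66147)) - 1*(-276408) = -3961*(-195189 + (1189*(-2) - 66147)) + 276408 = -3961*(-195189 + (-2378 - 66147)) + 276408 = -3961*(-195189 - 68525) + 276408 = -3961*(-263714) + 276408 = 1044571154 + 276408 = 1044847562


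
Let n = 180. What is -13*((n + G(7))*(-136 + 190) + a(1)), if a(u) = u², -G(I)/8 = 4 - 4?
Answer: -126373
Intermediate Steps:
G(I) = 0 (G(I) = -8*(4 - 4) = -8*0 = 0)
-13*((n + G(7))*(-136 + 190) + a(1)) = -13*((180 + 0)*(-136 + 190) + 1²) = -13*(180*54 + 1) = -13*(9720 + 1) = -13*9721 = -126373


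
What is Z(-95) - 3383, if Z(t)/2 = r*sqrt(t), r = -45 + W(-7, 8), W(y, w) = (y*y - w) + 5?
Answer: -3383 + 2*I*sqrt(95) ≈ -3383.0 + 19.494*I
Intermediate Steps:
W(y, w) = 5 + y**2 - w (W(y, w) = (y**2 - w) + 5 = 5 + y**2 - w)
r = 1 (r = -45 + (5 + (-7)**2 - 1*8) = -45 + (5 + 49 - 8) = -45 + 46 = 1)
Z(t) = 2*sqrt(t) (Z(t) = 2*(1*sqrt(t)) = 2*sqrt(t))
Z(-95) - 3383 = 2*sqrt(-95) - 3383 = 2*(I*sqrt(95)) - 3383 = 2*I*sqrt(95) - 3383 = -3383 + 2*I*sqrt(95)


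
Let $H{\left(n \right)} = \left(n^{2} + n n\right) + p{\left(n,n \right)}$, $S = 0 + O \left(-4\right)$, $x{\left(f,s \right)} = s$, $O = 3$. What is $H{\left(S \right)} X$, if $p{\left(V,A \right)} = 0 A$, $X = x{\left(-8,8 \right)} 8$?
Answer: $18432$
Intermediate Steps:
$S = -12$ ($S = 0 + 3 \left(-4\right) = 0 - 12 = -12$)
$X = 64$ ($X = 8 \cdot 8 = 64$)
$p{\left(V,A \right)} = 0$
$H{\left(n \right)} = 2 n^{2}$ ($H{\left(n \right)} = \left(n^{2} + n n\right) + 0 = \left(n^{2} + n^{2}\right) + 0 = 2 n^{2} + 0 = 2 n^{2}$)
$H{\left(S \right)} X = 2 \left(-12\right)^{2} \cdot 64 = 2 \cdot 144 \cdot 64 = 288 \cdot 64 = 18432$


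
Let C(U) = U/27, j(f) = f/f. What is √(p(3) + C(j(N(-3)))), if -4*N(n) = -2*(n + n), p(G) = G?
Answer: √246/9 ≈ 1.7427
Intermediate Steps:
N(n) = n (N(n) = -(-1)*(n + n)/2 = -(-1)*2*n/2 = -(-1)*n = n)
j(f) = 1
C(U) = U/27 (C(U) = U*(1/27) = U/27)
√(p(3) + C(j(N(-3)))) = √(3 + (1/27)*1) = √(3 + 1/27) = √(82/27) = √246/9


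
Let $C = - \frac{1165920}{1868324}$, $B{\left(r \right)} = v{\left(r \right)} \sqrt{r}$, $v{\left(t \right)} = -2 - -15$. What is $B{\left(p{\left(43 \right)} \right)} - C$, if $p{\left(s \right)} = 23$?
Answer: $\frac{291480}{467081} + 13 \sqrt{23} \approx 62.97$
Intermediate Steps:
$v{\left(t \right)} = 13$ ($v{\left(t \right)} = -2 + 15 = 13$)
$B{\left(r \right)} = 13 \sqrt{r}$
$C = - \frac{291480}{467081}$ ($C = \left(-1165920\right) \frac{1}{1868324} = - \frac{291480}{467081} \approx -0.62405$)
$B{\left(p{\left(43 \right)} \right)} - C = 13 \sqrt{23} - - \frac{291480}{467081} = 13 \sqrt{23} + \frac{291480}{467081} = \frac{291480}{467081} + 13 \sqrt{23}$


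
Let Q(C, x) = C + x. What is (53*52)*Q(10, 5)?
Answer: 41340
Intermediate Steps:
(53*52)*Q(10, 5) = (53*52)*(10 + 5) = 2756*15 = 41340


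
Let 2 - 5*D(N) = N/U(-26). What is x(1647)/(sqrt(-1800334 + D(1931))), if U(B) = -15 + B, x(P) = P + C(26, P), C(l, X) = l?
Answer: -1673*I*sqrt(75658623685)/369066457 ≈ -1.2469*I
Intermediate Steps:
x(P) = 26 + P (x(P) = P + 26 = 26 + P)
D(N) = 2/5 + N/205 (D(N) = 2/5 - N/(5*(-15 - 26)) = 2/5 - N/(5*(-41)) = 2/5 - N*(-1)/(5*41) = 2/5 - (-1)*N/205 = 2/5 + N/205)
x(1647)/(sqrt(-1800334 + D(1931))) = (26 + 1647)/(sqrt(-1800334 + (2/5 + (1/205)*1931))) = 1673/(sqrt(-1800334 + (2/5 + 1931/205))) = 1673/(sqrt(-1800334 + 2013/205)) = 1673/(sqrt(-369066457/205)) = 1673/((I*sqrt(75658623685)/205)) = 1673*(-I*sqrt(75658623685)/369066457) = -1673*I*sqrt(75658623685)/369066457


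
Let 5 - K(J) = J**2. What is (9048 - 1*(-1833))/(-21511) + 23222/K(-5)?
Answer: -249873031/215110 ≈ -1161.6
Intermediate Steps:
K(J) = 5 - J**2
(9048 - 1*(-1833))/(-21511) + 23222/K(-5) = (9048 - 1*(-1833))/(-21511) + 23222/(5 - 1*(-5)**2) = (9048 + 1833)*(-1/21511) + 23222/(5 - 1*25) = 10881*(-1/21511) + 23222/(5 - 25) = -10881/21511 + 23222/(-20) = -10881/21511 + 23222*(-1/20) = -10881/21511 - 11611/10 = -249873031/215110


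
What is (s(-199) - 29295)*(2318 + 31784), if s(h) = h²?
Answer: 351455212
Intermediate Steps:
(s(-199) - 29295)*(2318 + 31784) = ((-199)² - 29295)*(2318 + 31784) = (39601 - 29295)*34102 = 10306*34102 = 351455212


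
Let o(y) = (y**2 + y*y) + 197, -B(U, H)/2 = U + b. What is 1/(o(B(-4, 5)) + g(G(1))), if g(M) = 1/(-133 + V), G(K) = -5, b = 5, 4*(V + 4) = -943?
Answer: 1491/305651 ≈ 0.0048781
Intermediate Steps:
V = -959/4 (V = -4 + (1/4)*(-943) = -4 - 943/4 = -959/4 ≈ -239.75)
B(U, H) = -10 - 2*U (B(U, H) = -2*(U + 5) = -2*(5 + U) = -10 - 2*U)
o(y) = 197 + 2*y**2 (o(y) = (y**2 + y**2) + 197 = 2*y**2 + 197 = 197 + 2*y**2)
g(M) = -4/1491 (g(M) = 1/(-133 - 959/4) = 1/(-1491/4) = -4/1491)
1/(o(B(-4, 5)) + g(G(1))) = 1/((197 + 2*(-10 - 2*(-4))**2) - 4/1491) = 1/((197 + 2*(-10 + 8)**2) - 4/1491) = 1/((197 + 2*(-2)**2) - 4/1491) = 1/((197 + 2*4) - 4/1491) = 1/((197 + 8) - 4/1491) = 1/(205 - 4/1491) = 1/(305651/1491) = 1491/305651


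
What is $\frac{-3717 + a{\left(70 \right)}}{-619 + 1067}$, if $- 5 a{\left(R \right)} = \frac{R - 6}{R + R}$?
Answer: $- \frac{650491}{78400} \approx -8.2971$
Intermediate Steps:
$a{\left(R \right)} = - \frac{-6 + R}{10 R}$ ($a{\left(R \right)} = - \frac{\left(R - 6\right) \frac{1}{R + R}}{5} = - \frac{\left(-6 + R\right) \frac{1}{2 R}}{5} = - \frac{\frac{1}{2} \frac{1}{R} \left(-6 + R\right)}{5} = - \frac{-6 + R}{10 R}$)
$\frac{-3717 + a{\left(70 \right)}}{-619 + 1067} = \frac{-3717 + \frac{6 - 70}{10 \cdot 70}}{-619 + 1067} = \frac{-3717 + \frac{1}{10} \cdot \frac{1}{70} \left(6 - 70\right)}{448} = \left(-3717 + \frac{1}{10} \cdot \frac{1}{70} \left(-64\right)\right) \frac{1}{448} = \left(-3717 - \frac{16}{175}\right) \frac{1}{448} = \left(- \frac{650491}{175}\right) \frac{1}{448} = - \frac{650491}{78400}$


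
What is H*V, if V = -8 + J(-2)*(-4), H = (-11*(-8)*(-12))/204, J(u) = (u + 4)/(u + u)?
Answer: 528/17 ≈ 31.059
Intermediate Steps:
J(u) = (4 + u)/(2*u) (J(u) = (4 + u)/((2*u)) = (4 + u)*(1/(2*u)) = (4 + u)/(2*u))
H = -88/17 (H = (88*(-12))*(1/204) = -1056*1/204 = -88/17 ≈ -5.1765)
V = -6 (V = -8 + ((½)*(4 - 2)/(-2))*(-4) = -8 + ((½)*(-½)*2)*(-4) = -8 - ½*(-4) = -8 + 2 = -6)
H*V = -88/17*(-6) = 528/17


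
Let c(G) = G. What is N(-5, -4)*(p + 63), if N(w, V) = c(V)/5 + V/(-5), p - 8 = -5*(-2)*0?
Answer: 0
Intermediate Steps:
p = 8 (p = 8 - 5*(-2)*0 = 8 + 10*0 = 8 + 0 = 8)
N(w, V) = 0 (N(w, V) = V/5 + V/(-5) = V*(⅕) + V*(-⅕) = V/5 - V/5 = 0)
N(-5, -4)*(p + 63) = 0*(8 + 63) = 0*71 = 0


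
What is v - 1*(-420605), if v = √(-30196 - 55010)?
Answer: 420605 + I*√85206 ≈ 4.2061e+5 + 291.9*I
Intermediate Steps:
v = I*√85206 (v = √(-85206) = I*√85206 ≈ 291.9*I)
v - 1*(-420605) = I*√85206 - 1*(-420605) = I*√85206 + 420605 = 420605 + I*√85206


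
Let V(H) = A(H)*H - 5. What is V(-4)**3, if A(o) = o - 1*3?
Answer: 12167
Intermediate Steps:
A(o) = -3 + o (A(o) = o - 3 = -3 + o)
V(H) = -5 + H*(-3 + H) (V(H) = (-3 + H)*H - 5 = H*(-3 + H) - 5 = -5 + H*(-3 + H))
V(-4)**3 = (-5 - 4*(-3 - 4))**3 = (-5 - 4*(-7))**3 = (-5 + 28)**3 = 23**3 = 12167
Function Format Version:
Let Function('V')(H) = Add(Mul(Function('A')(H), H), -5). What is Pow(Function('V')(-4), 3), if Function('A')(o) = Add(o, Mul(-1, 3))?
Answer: 12167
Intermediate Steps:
Function('A')(o) = Add(-3, o) (Function('A')(o) = Add(o, -3) = Add(-3, o))
Function('V')(H) = Add(-5, Mul(H, Add(-3, H))) (Function('V')(H) = Add(Mul(Add(-3, H), H), -5) = Add(Mul(H, Add(-3, H)), -5) = Add(-5, Mul(H, Add(-3, H))))
Pow(Function('V')(-4), 3) = Pow(Add(-5, Mul(-4, Add(-3, -4))), 3) = Pow(Add(-5, Mul(-4, -7)), 3) = Pow(Add(-5, 28), 3) = Pow(23, 3) = 12167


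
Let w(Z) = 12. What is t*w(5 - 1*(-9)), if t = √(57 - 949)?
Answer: 24*I*√223 ≈ 358.4*I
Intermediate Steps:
t = 2*I*√223 (t = √(-892) = 2*I*√223 ≈ 29.866*I)
t*w(5 - 1*(-9)) = (2*I*√223)*12 = 24*I*√223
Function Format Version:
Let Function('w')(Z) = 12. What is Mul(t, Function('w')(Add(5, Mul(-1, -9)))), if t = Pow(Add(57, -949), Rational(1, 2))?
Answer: Mul(24, I, Pow(223, Rational(1, 2))) ≈ Mul(358.40, I)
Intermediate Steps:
t = Mul(2, I, Pow(223, Rational(1, 2))) (t = Pow(-892, Rational(1, 2)) = Mul(2, I, Pow(223, Rational(1, 2))) ≈ Mul(29.866, I))
Mul(t, Function('w')(Add(5, Mul(-1, -9)))) = Mul(Mul(2, I, Pow(223, Rational(1, 2))), 12) = Mul(24, I, Pow(223, Rational(1, 2)))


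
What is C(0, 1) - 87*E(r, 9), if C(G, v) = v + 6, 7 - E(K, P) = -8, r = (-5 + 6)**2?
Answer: -1298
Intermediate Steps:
r = 1 (r = 1**2 = 1)
E(K, P) = 15 (E(K, P) = 7 - 1*(-8) = 7 + 8 = 15)
C(G, v) = 6 + v
C(0, 1) - 87*E(r, 9) = (6 + 1) - 87*15 = 7 - 1305 = -1298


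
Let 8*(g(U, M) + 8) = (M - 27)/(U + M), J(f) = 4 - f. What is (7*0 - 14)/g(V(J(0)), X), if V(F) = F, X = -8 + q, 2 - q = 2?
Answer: 448/221 ≈ 2.0271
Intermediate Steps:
q = 0 (q = 2 - 1*2 = 2 - 2 = 0)
X = -8 (X = -8 + 0 = -8)
g(U, M) = -8 + (-27 + M)/(8*(M + U)) (g(U, M) = -8 + ((M - 27)/(U + M))/8 = -8 + ((-27 + M)/(M + U))/8 = -8 + (-27 + M)/(8*(M + U)))
(7*0 - 14)/g(V(J(0)), X) = (7*0 - 14)/(((-27 - 64*(4 - 1*0) - 63*(-8))/(8*(-8 + (4 - 1*0))))) = (0 - 14)/(((-27 - 64*(4 + 0) + 504)/(8*(-8 + (4 + 0))))) = -14*8*(-8 + 4)/(-27 - 64*4 + 504) = -14*(-32/(-27 - 256 + 504)) = -14/((1/8)*(-1/4)*221) = -14/(-221/32) = -14*(-32/221) = 448/221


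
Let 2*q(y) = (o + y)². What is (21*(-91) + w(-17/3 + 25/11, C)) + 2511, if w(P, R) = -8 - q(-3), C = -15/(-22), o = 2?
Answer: 1183/2 ≈ 591.50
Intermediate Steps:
q(y) = (2 + y)²/2
C = 15/22 (C = -15*(-1/22) = 15/22 ≈ 0.68182)
w(P, R) = -17/2 (w(P, R) = -8 - (2 - 3)²/2 = -8 - (-1)²/2 = -8 - 1/2 = -8 - 1*½ = -8 - ½ = -17/2)
(21*(-91) + w(-17/3 + 25/11, C)) + 2511 = (21*(-91) - 17/2) + 2511 = (-1911 - 17/2) + 2511 = -3839/2 + 2511 = 1183/2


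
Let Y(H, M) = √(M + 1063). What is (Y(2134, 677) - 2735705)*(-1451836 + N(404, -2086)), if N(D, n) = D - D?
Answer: 3971795004380 - 2903672*√435 ≈ 3.9717e+12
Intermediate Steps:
N(D, n) = 0
Y(H, M) = √(1063 + M)
(Y(2134, 677) - 2735705)*(-1451836 + N(404, -2086)) = (√(1063 + 677) - 2735705)*(-1451836 + 0) = (√1740 - 2735705)*(-1451836) = (2*√435 - 2735705)*(-1451836) = (-2735705 + 2*√435)*(-1451836) = 3971795004380 - 2903672*√435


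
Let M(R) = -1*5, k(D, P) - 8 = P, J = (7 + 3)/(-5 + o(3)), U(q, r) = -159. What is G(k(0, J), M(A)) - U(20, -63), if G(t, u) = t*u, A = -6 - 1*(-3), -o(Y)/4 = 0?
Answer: 129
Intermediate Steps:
o(Y) = 0 (o(Y) = -4*0 = 0)
J = -2 (J = (7 + 3)/(-5 + 0) = 10/(-5) = 10*(-⅕) = -2)
k(D, P) = 8 + P
A = -3 (A = -6 + 3 = -3)
M(R) = -5
G(k(0, J), M(A)) - U(20, -63) = (8 - 2)*(-5) - 1*(-159) = 6*(-5) + 159 = -30 + 159 = 129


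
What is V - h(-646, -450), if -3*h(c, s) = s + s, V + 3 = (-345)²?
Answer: 118722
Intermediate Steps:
V = 119022 (V = -3 + (-345)² = -3 + 119025 = 119022)
h(c, s) = -2*s/3 (h(c, s) = -(s + s)/3 = -2*s/3)
V - h(-646, -450) = 119022 - (-2)*(-450)/3 = 119022 - 1*300 = 119022 - 300 = 118722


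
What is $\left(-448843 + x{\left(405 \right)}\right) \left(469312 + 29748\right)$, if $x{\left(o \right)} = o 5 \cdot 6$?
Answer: $-217936008580$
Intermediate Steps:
$x{\left(o \right)} = 30 o$ ($x{\left(o \right)} = 5 o 6 = 30 o$)
$\left(-448843 + x{\left(405 \right)}\right) \left(469312 + 29748\right) = \left(-448843 + 30 \cdot 405\right) \left(469312 + 29748\right) = \left(-448843 + 12150\right) 499060 = \left(-436693\right) 499060 = -217936008580$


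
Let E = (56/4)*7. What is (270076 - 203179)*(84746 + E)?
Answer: 5675809068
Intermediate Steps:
E = 98 (E = ((¼)*56)*7 = 14*7 = 98)
(270076 - 203179)*(84746 + E) = (270076 - 203179)*(84746 + 98) = 66897*84844 = 5675809068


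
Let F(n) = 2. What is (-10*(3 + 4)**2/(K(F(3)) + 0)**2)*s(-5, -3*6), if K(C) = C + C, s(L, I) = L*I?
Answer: -11025/4 ≈ -2756.3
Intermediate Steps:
s(L, I) = I*L
K(C) = 2*C
(-10*(3 + 4)**2/(K(F(3)) + 0)**2)*s(-5, -3*6) = (-10*(3 + 4)**2/(2*2 + 0)**2)*(-3*6*(-5)) = (-10*49/(4 + 0)**2)*(-18*(-5)) = -10*(7/4)**2*90 = -10*49/16*90 = -245/8*90 = -11025/4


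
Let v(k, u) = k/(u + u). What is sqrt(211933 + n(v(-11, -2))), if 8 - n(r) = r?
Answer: sqrt(847753)/2 ≈ 460.37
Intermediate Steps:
v(k, u) = k/(2*u) (v(k, u) = k/((2*u)) = k*(1/(2*u)) = k/(2*u))
n(r) = 8 - r
sqrt(211933 + n(v(-11, -2))) = sqrt(211933 + (8 - (-11)/(2*(-2)))) = sqrt(211933 + (8 - (-11)*(-1)/(2*2))) = sqrt(211933 + (8 - 1*11/4)) = sqrt(211933 + (8 - 11/4)) = sqrt(211933 + 21/4) = sqrt(847753/4) = sqrt(847753)/2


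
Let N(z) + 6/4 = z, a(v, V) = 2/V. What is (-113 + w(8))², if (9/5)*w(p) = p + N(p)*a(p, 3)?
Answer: 8213956/729 ≈ 11267.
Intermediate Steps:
N(z) = -3/2 + z
w(p) = -5/9 + 25*p/27 (w(p) = 5*(p + (-3/2 + p)*(2/3))/9 = 5*(p + (-3/2 + p)*(2*(⅓)))/9 = 5*(p + (-3/2 + p)*(⅔))/9 = 5*(p + (-1 + 2*p/3))/9 = 5*(-1 + 5*p/3)/9 = -5/9 + 25*p/27)
(-113 + w(8))² = (-113 + (-5/9 + (25/27)*8))² = (-113 + (-5/9 + 200/27))² = (-113 + 185/27)² = (-2866/27)² = 8213956/729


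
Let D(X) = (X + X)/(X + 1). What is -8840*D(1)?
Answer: -8840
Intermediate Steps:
D(X) = 2*X/(1 + X) (D(X) = (2*X)/(1 + X) = 2*X/(1 + X))
-8840*D(1) = -17680/(1 + 1) = -17680/2 = -8840*1 = -8840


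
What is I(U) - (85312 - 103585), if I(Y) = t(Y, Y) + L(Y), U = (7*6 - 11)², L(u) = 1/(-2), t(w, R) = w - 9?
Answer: 38449/2 ≈ 19225.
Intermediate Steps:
t(w, R) = -9 + w
L(u) = -½
U = 961 (U = (42 - 11)² = 31² = 961)
I(Y) = -19/2 + Y (I(Y) = (-9 + Y) - ½ = -19/2 + Y)
I(U) - (85312 - 103585) = (-19/2 + 961) - (85312 - 103585) = 1903/2 - 1*(-18273) = 1903/2 + 18273 = 38449/2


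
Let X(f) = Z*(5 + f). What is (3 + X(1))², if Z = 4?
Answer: 729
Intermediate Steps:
X(f) = 20 + 4*f (X(f) = 4*(5 + f) = 20 + 4*f)
(3 + X(1))² = (3 + (20 + 4*1))² = (3 + (20 + 4))² = (3 + 24)² = 27² = 729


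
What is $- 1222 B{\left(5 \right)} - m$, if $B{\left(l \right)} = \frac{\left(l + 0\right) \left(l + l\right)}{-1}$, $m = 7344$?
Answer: $53756$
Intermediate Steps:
$B{\left(l \right)} = - 2 l^{2}$ ($B{\left(l \right)} = l 2 l \left(-1\right) = 2 l^{2} \left(-1\right) = - 2 l^{2}$)
$- 1222 B{\left(5 \right)} - m = - 1222 \left(- 2 \cdot 5^{2}\right) - 7344 = - 1222 \left(\left(-2\right) 25\right) - 7344 = \left(-1222\right) \left(-50\right) - 7344 = 61100 - 7344 = 53756$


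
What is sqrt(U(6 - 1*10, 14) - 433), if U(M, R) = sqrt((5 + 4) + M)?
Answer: sqrt(-433 + sqrt(5)) ≈ 20.755*I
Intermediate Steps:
U(M, R) = sqrt(9 + M)
sqrt(U(6 - 1*10, 14) - 433) = sqrt(sqrt(9 + (6 - 1*10)) - 433) = sqrt(sqrt(9 + (6 - 10)) - 433) = sqrt(sqrt(9 - 4) - 433) = sqrt(sqrt(5) - 433) = sqrt(-433 + sqrt(5))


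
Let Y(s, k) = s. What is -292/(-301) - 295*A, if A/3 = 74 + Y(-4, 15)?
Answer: -18646658/301 ≈ -61949.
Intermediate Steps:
A = 210 (A = 3*(74 - 4) = 3*70 = 210)
-292/(-301) - 295*A = -292/(-301) - 295*210 = -292*(-1/301) - 61950 = 292/301 - 61950 = -18646658/301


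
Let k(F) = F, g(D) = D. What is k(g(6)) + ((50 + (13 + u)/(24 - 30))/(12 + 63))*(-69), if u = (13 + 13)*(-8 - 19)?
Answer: -21847/150 ≈ -145.65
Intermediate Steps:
u = -702 (u = 26*(-27) = -702)
k(g(6)) + ((50 + (13 + u)/(24 - 30))/(12 + 63))*(-69) = 6 + ((50 + (13 - 702)/(24 - 30))/(12 + 63))*(-69) = 6 + ((50 - 689/(-6))/75)*(-69) = 6 + ((50 - 689*(-⅙))*(1/75))*(-69) = 6 + ((50 + 689/6)*(1/75))*(-69) = 6 + ((989/6)*(1/75))*(-69) = 6 + (989/450)*(-69) = 6 - 22747/150 = -21847/150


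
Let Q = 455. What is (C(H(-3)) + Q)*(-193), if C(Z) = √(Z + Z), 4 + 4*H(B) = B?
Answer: -87815 - 193*I*√14/2 ≈ -87815.0 - 361.07*I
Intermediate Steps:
H(B) = -1 + B/4
C(Z) = √2*√Z (C(Z) = √(2*Z) = √2*√Z)
(C(H(-3)) + Q)*(-193) = (√2*√(-1 + (¼)*(-3)) + 455)*(-193) = (√2*√(-1 - ¾) + 455)*(-193) = (√2*√(-7/4) + 455)*(-193) = (√2*(I*√7/2) + 455)*(-193) = (I*√14/2 + 455)*(-193) = (455 + I*√14/2)*(-193) = -87815 - 193*I*√14/2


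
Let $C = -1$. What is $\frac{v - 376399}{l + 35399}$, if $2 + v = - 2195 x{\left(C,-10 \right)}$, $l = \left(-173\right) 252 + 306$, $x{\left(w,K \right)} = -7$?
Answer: $\frac{27772}{607} \approx 45.753$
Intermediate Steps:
$l = -43290$ ($l = -43596 + 306 = -43290$)
$v = 15363$ ($v = -2 - -15365 = -2 + 15365 = 15363$)
$\frac{v - 376399}{l + 35399} = \frac{15363 - 376399}{-43290 + 35399} = - \frac{361036}{-7891} = \left(-361036\right) \left(- \frac{1}{7891}\right) = \frac{27772}{607}$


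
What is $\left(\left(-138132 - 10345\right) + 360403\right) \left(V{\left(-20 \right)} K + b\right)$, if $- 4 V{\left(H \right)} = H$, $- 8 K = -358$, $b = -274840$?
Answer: $- \frac{116396646795}{2} \approx -5.8198 \cdot 10^{10}$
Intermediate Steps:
$K = \frac{179}{4}$ ($K = \left(- \frac{1}{8}\right) \left(-358\right) = \frac{179}{4} \approx 44.75$)
$V{\left(H \right)} = - \frac{H}{4}$
$\left(\left(-138132 - 10345\right) + 360403\right) \left(V{\left(-20 \right)} K + b\right) = \left(\left(-138132 - 10345\right) + 360403\right) \left(\left(- \frac{1}{4}\right) \left(-20\right) \frac{179}{4} - 274840\right) = \left(-148477 + 360403\right) \left(5 \cdot \frac{179}{4} - 274840\right) = 211926 \left(\frac{895}{4} - 274840\right) = 211926 \left(- \frac{1098465}{4}\right) = - \frac{116396646795}{2}$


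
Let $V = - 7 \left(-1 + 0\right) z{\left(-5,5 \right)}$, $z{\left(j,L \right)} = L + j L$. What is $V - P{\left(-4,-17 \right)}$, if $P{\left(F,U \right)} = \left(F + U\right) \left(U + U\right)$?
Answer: $-854$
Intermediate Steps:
$P{\left(F,U \right)} = 2 U \left(F + U\right)$ ($P{\left(F,U \right)} = \left(F + U\right) 2 U = 2 U \left(F + U\right)$)
$z{\left(j,L \right)} = L + L j$
$V = -140$ ($V = - 7 \left(-1 + 0\right) 5 \left(1 - 5\right) = \left(-7\right) \left(-1\right) 5 \left(-4\right) = 7 \left(-20\right) = -140$)
$V - P{\left(-4,-17 \right)} = -140 - 2 \left(-17\right) \left(-4 - 17\right) = -140 - 2 \left(-17\right) \left(-21\right) = -140 - 714 = -854$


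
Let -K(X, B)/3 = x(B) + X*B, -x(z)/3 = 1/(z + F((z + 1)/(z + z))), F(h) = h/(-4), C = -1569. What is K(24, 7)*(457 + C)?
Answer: 1117977/2 ≈ 5.5899e+5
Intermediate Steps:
F(h) = -h/4 (F(h) = h*(-1/4) = -h/4)
x(z) = -3/(z - (1 + z)/(8*z)) (x(z) = -3/(z - (z + 1)/(4*(z + z))) = -3/(z - (1 + z)/(4*(2*z))) = -3/(z - (1 + z)*1/(2*z)/4) = -3/(z - (1 + z)/(8*z)))
K(X, B) = -72*B/(1 + B - 8*B**2) - 3*B*X (K(X, B) = -3*(24*B/(1 + B - 8*B**2) + X*B) = -3*(24*B/(1 + B - 8*B**2) + B*X) = -3*(B*X + 24*B/(1 + B - 8*B**2)) = -72*B/(1 + B - 8*B**2) - 3*B*X)
K(24, 7)*(457 + C) = (3*7*(24 - 1*24*(-1 - 1*7 + 8*7**2))/(-1 - 1*7 + 8*7**2))*(457 - 1569) = (3*7*(24 - 1*24*(-1 - 7 + 8*49))/(-1 - 7 + 8*49))*(-1112) = (3*7*(24 - 1*24*(-1 - 7 + 392))/(-1 - 7 + 392))*(-1112) = (3*7*(24 - 1*24*384)/384)*(-1112) = (3*7*(1/384)*(24 - 9216))*(-1112) = (3*7*(1/384)*(-9192))*(-1112) = -8043/16*(-1112) = 1117977/2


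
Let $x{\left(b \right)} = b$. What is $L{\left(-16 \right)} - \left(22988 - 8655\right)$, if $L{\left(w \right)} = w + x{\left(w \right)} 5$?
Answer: $-14429$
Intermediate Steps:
$L{\left(w \right)} = 6 w$ ($L{\left(w \right)} = w + w 5 = w + 5 w = 6 w$)
$L{\left(-16 \right)} - \left(22988 - 8655\right) = 6 \left(-16\right) - \left(22988 - 8655\right) = -96 - \left(22988 - 8655\right) = -96 - 14333 = -14429$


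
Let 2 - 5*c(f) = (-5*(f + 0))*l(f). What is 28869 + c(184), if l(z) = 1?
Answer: 145267/5 ≈ 29053.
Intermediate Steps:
c(f) = ⅖ + f (c(f) = ⅖ - (-5*(f + 0))/5 = ⅖ - (-5*f)/5 = ⅖ - (-1)*f = ⅖ + f)
28869 + c(184) = 28869 + (⅖ + 184) = 28869 + 922/5 = 145267/5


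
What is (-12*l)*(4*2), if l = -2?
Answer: 192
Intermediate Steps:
(-12*l)*(4*2) = (-12*(-2))*(4*2) = 24*8 = 192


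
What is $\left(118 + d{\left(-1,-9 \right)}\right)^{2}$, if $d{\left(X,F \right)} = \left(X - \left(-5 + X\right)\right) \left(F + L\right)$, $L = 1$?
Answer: $6084$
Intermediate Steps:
$d{\left(X,F \right)} = 5 + 5 F$ ($d{\left(X,F \right)} = \left(X - \left(-5 + X\right)\right) \left(F + 1\right) = 5 \left(1 + F\right) = 5 + 5 F$)
$\left(118 + d{\left(-1,-9 \right)}\right)^{2} = \left(118 + \left(5 + 5 \left(-9\right)\right)\right)^{2} = \left(118 + \left(5 - 45\right)\right)^{2} = \left(118 - 40\right)^{2} = 78^{2} = 6084$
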